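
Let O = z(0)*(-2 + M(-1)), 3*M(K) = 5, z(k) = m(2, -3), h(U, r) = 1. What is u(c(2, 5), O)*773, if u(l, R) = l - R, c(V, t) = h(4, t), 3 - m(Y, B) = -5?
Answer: 8503/3 ≈ 2834.3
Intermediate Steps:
m(Y, B) = 8 (m(Y, B) = 3 - 1*(-5) = 3 + 5 = 8)
c(V, t) = 1
z(k) = 8
M(K) = 5/3 (M(K) = (1/3)*5 = 5/3)
O = -8/3 (O = 8*(-2 + 5/3) = 8*(-1/3) = -8/3 ≈ -2.6667)
u(c(2, 5), O)*773 = (1 - 1*(-8/3))*773 = (1 + 8/3)*773 = (11/3)*773 = 8503/3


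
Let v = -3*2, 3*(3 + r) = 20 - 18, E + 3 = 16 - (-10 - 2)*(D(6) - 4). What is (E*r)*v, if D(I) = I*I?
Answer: 5558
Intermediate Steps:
D(I) = I²
E = 397 (E = -3 + (16 - (-10 - 2)*(6² - 4)) = -3 + (16 - (-12)*(36 - 4)) = -3 + (16 - (-12)*32) = -3 + (16 - 1*(-384)) = -3 + (16 + 384) = -3 + 400 = 397)
r = -7/3 (r = -3 + (20 - 18)/3 = -3 + (⅓)*2 = -3 + ⅔ = -7/3 ≈ -2.3333)
v = -6
(E*r)*v = (397*(-7/3))*(-6) = -2779/3*(-6) = 5558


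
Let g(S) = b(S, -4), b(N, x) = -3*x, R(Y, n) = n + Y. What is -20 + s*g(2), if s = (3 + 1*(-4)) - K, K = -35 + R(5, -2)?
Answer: 352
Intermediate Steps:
R(Y, n) = Y + n
K = -32 (K = -35 + (5 - 2) = -35 + 3 = -32)
g(S) = 12 (g(S) = -3*(-4) = 12)
s = 31 (s = (3 + 1*(-4)) - 1*(-32) = (3 - 4) + 32 = -1 + 32 = 31)
-20 + s*g(2) = -20 + 31*12 = -20 + 372 = 352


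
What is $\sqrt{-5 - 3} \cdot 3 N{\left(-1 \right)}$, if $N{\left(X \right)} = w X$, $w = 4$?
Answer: $- 24 i \sqrt{2} \approx - 33.941 i$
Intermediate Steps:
$N{\left(X \right)} = 4 X$
$\sqrt{-5 - 3} \cdot 3 N{\left(-1 \right)} = \sqrt{-5 - 3} \cdot 3 \cdot 4 \left(-1\right) = \sqrt{-8} \cdot 3 \left(-4\right) = 2 i \sqrt{2} \cdot 3 \left(-4\right) = 6 i \sqrt{2} \left(-4\right) = - 24 i \sqrt{2}$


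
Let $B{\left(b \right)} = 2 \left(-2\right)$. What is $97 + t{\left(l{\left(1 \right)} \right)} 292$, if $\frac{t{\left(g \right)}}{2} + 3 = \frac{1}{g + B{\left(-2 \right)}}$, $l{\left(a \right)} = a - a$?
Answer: $-1801$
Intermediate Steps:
$B{\left(b \right)} = -4$
$l{\left(a \right)} = 0$
$t{\left(g \right)} = -6 + \frac{2}{-4 + g}$ ($t{\left(g \right)} = -6 + \frac{2}{g - 4} = -6 + \frac{2}{-4 + g}$)
$97 + t{\left(l{\left(1 \right)} \right)} 292 = 97 + \frac{2 \left(13 - 0\right)}{-4 + 0} \cdot 292 = 97 + \frac{2 \left(13 + 0\right)}{-4} \cdot 292 = 97 + 2 \left(- \frac{1}{4}\right) 13 \cdot 292 = 97 - 1898 = -1801$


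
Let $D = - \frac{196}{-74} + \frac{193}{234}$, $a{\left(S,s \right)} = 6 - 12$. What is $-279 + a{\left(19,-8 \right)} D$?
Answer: $- \frac{432670}{1443} \approx -299.84$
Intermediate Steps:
$a{\left(S,s \right)} = -6$ ($a{\left(S,s \right)} = 6 - 12 = -6$)
$D = \frac{30073}{8658}$ ($D = \left(-196\right) \left(- \frac{1}{74}\right) + 193 \cdot \frac{1}{234} = \frac{98}{37} + \frac{193}{234} = \frac{30073}{8658} \approx 3.4734$)
$-279 + a{\left(19,-8 \right)} D = -279 - \frac{30073}{1443} = - \frac{432670}{1443}$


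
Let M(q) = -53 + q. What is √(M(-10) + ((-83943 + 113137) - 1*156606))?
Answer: 5*I*√5099 ≈ 357.04*I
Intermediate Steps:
√(M(-10) + ((-83943 + 113137) - 1*156606)) = √((-53 - 10) + ((-83943 + 113137) - 1*156606)) = √(-63 + (29194 - 156606)) = √(-63 - 127412) = √(-127475) = 5*I*√5099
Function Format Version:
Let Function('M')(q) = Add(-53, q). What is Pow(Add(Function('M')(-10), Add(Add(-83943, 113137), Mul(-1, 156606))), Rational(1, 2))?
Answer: Mul(5, I, Pow(5099, Rational(1, 2))) ≈ Mul(357.04, I)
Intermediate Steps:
Pow(Add(Function('M')(-10), Add(Add(-83943, 113137), Mul(-1, 156606))), Rational(1, 2)) = Pow(Add(Add(-53, -10), Add(Add(-83943, 113137), Mul(-1, 156606))), Rational(1, 2)) = Pow(Add(-63, Add(29194, -156606)), Rational(1, 2)) = Pow(Add(-63, -127412), Rational(1, 2)) = Pow(-127475, Rational(1, 2)) = Mul(5, I, Pow(5099, Rational(1, 2)))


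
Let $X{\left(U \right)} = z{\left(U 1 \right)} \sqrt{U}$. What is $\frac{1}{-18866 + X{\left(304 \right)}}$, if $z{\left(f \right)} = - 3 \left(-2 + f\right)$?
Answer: $- \frac{9433}{53195906} + \frac{906 \sqrt{19}}{26597953} \approx -2.8849 \cdot 10^{-5}$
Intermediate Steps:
$z{\left(f \right)} = 6 - 3 f$
$X{\left(U \right)} = \sqrt{U} \left(6 - 3 U\right)$ ($X{\left(U \right)} = \left(6 - 3 U 1\right) \sqrt{U} = \left(6 - 3 U\right) \sqrt{U} = \sqrt{U} \left(6 - 3 U\right)$)
$\frac{1}{-18866 + X{\left(304 \right)}} = \frac{1}{-18866 + 3 \sqrt{304} \left(2 - 304\right)} = \frac{1}{-18866 + 3 \cdot 4 \sqrt{19} \left(2 - 304\right)} = \frac{1}{-18866 + 3 \cdot 4 \sqrt{19} \left(-302\right)} = \frac{1}{-18866 - 3624 \sqrt{19}}$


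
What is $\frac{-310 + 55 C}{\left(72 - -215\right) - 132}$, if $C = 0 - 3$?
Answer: $- \frac{95}{31} \approx -3.0645$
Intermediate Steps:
$C = -3$
$\frac{-310 + 55 C}{\left(72 - -215\right) - 132} = \frac{-310 + 55 \left(-3\right)}{\left(72 - -215\right) - 132} = \frac{-310 - 165}{\left(72 + 215\right) - 132} = - \frac{475}{287 - 132} = - \frac{475}{155} = \left(-475\right) \frac{1}{155} = - \frac{95}{31}$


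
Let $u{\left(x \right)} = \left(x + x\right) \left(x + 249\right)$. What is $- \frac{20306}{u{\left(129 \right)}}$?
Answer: $- \frac{10153}{48762} \approx -0.20822$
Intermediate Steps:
$u{\left(x \right)} = 2 x \left(249 + x\right)$
$- \frac{20306}{u{\left(129 \right)}} = - \frac{20306}{2 \cdot 129 \left(249 + 129\right)} = - \frac{20306}{2 \cdot 129 \cdot 378} = - \frac{20306}{97524} = \left(-20306\right) \frac{1}{97524} = - \frac{10153}{48762}$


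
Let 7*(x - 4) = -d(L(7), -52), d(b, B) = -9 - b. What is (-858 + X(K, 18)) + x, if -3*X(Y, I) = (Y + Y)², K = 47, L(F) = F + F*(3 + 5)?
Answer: -79570/21 ≈ -3789.0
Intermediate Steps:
L(F) = 9*F (L(F) = F + F*8 = F + 8*F = 9*F)
x = 100/7 (x = 4 + (-(-9 - 9*7))/7 = 4 + (-(-9 - 1*63))/7 = 4 + (-(-9 - 63))/7 = 4 + (-1*(-72))/7 = 4 + (⅐)*72 = 4 + 72/7 = 100/7 ≈ 14.286)
X(Y, I) = -4*Y²/3 (X(Y, I) = -(Y + Y)²/3 = -4*Y²/3)
(-858 + X(K, 18)) + x = (-858 - 4/3*47²) + 100/7 = (-858 - 4/3*2209) + 100/7 = (-858 - 8836/3) + 100/7 = -11410/3 + 100/7 = -79570/21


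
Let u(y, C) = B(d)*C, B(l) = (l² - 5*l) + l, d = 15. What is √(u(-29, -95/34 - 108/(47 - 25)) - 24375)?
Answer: 9*I*√366010/34 ≈ 160.14*I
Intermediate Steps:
B(l) = l² - 4*l
u(y, C) = 165*C (u(y, C) = (15*(-4 + 15))*C = (15*11)*C = 165*C)
√(u(-29, -95/34 - 108/(47 - 25)) - 24375) = √(165*(-95/34 - 108/(47 - 25)) - 24375) = √(165*(-95*1/34 - 108/22) - 24375) = √(165*(-95/34 - 108*1/22) - 24375) = √(165*(-95/34 - 54/11) - 24375) = √(165*(-2881/374) - 24375) = √(-43215/34 - 24375) = √(-871965/34) = 9*I*√366010/34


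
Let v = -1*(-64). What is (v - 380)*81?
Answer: -25596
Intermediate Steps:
v = 64
(v - 380)*81 = (64 - 380)*81 = -316*81 = -25596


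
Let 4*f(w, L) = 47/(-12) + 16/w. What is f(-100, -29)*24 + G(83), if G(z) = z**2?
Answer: 343227/50 ≈ 6864.5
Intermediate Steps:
f(w, L) = -47/48 + 4/w (f(w, L) = (47/(-12) + 16/w)/4 = (47*(-1/12) + 16/w)/4 = (-47/12 + 16/w)/4 = -47/48 + 4/w)
f(-100, -29)*24 + G(83) = (-47/48 + 4/(-100))*24 + 83**2 = (-47/48 + 4*(-1/100))*24 + 6889 = (-47/48 - 1/25)*24 + 6889 = -1223/1200*24 + 6889 = -1223/50 + 6889 = 343227/50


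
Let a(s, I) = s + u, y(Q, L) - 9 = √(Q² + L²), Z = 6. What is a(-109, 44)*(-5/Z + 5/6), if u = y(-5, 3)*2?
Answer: 0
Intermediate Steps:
y(Q, L) = 9 + √(L² + Q²) (y(Q, L) = 9 + √(Q² + L²) = 9 + √(L² + Q²))
u = 18 + 2*√34 (u = (9 + √(3² + (-5)²))*2 = (9 + √(9 + 25))*2 = (9 + √34)*2 = 18 + 2*√34 ≈ 29.662)
a(s, I) = 18 + s + 2*√34 (a(s, I) = s + (18 + 2*√34) = 18 + s + 2*√34)
a(-109, 44)*(-5/Z + 5/6) = (18 - 109 + 2*√34)*(-5/6 + 5/6) = (-91 + 2*√34)*(-5*⅙ + 5*(⅙)) = (-91 + 2*√34)*(-⅚ + ⅚) = (-91 + 2*√34)*0 = 0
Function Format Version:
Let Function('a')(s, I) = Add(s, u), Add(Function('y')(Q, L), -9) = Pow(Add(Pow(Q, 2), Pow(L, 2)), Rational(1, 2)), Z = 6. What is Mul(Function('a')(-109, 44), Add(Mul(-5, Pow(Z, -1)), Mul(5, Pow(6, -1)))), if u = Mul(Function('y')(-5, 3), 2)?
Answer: 0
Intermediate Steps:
Function('y')(Q, L) = Add(9, Pow(Add(Pow(L, 2), Pow(Q, 2)), Rational(1, 2))) (Function('y')(Q, L) = Add(9, Pow(Add(Pow(Q, 2), Pow(L, 2)), Rational(1, 2))) = Add(9, Pow(Add(Pow(L, 2), Pow(Q, 2)), Rational(1, 2))))
u = Add(18, Mul(2, Pow(34, Rational(1, 2)))) (u = Mul(Add(9, Pow(Add(Pow(3, 2), Pow(-5, 2)), Rational(1, 2))), 2) = Mul(Add(9, Pow(Add(9, 25), Rational(1, 2))), 2) = Mul(Add(9, Pow(34, Rational(1, 2))), 2) = Add(18, Mul(2, Pow(34, Rational(1, 2)))) ≈ 29.662)
Function('a')(s, I) = Add(18, s, Mul(2, Pow(34, Rational(1, 2)))) (Function('a')(s, I) = Add(s, Add(18, Mul(2, Pow(34, Rational(1, 2))))) = Add(18, s, Mul(2, Pow(34, Rational(1, 2)))))
Mul(Function('a')(-109, 44), Add(Mul(-5, Pow(Z, -1)), Mul(5, Pow(6, -1)))) = Mul(Add(18, -109, Mul(2, Pow(34, Rational(1, 2)))), Add(Mul(-5, Pow(6, -1)), Mul(5, Pow(6, -1)))) = Mul(Add(-91, Mul(2, Pow(34, Rational(1, 2)))), Add(Mul(-5, Rational(1, 6)), Mul(5, Rational(1, 6)))) = Mul(Add(-91, Mul(2, Pow(34, Rational(1, 2)))), Add(Rational(-5, 6), Rational(5, 6))) = Mul(Add(-91, Mul(2, Pow(34, Rational(1, 2)))), 0) = 0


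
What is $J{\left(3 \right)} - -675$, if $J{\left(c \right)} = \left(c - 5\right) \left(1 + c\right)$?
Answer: $667$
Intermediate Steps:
$J{\left(c \right)} = \left(1 + c\right) \left(-5 + c\right)$ ($J{\left(c \right)} = \left(-5 + c\right) \left(1 + c\right) = \left(1 + c\right) \left(-5 + c\right)$)
$J{\left(3 \right)} - -675 = \left(-5 + 3^{2} - 12\right) - -675 = \left(-5 + 9 - 12\right) + 675 = -8 + 675 = 667$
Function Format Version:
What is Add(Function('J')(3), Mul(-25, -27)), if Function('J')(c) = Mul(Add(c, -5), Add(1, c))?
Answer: 667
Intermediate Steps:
Function('J')(c) = Mul(Add(1, c), Add(-5, c)) (Function('J')(c) = Mul(Add(-5, c), Add(1, c)) = Mul(Add(1, c), Add(-5, c)))
Add(Function('J')(3), Mul(-25, -27)) = Add(Add(-5, Pow(3, 2), Mul(-4, 3)), Mul(-25, -27)) = Add(Add(-5, 9, -12), 675) = Add(-8, 675) = 667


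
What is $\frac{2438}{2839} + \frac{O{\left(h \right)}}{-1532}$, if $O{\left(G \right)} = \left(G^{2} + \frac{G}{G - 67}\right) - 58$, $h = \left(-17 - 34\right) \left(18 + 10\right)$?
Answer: $- \frac{4324546441301}{3251137630} \approx -1330.2$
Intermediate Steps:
$h = -1428$ ($h = \left(-51\right) 28 = -1428$)
$O{\left(G \right)} = -58 + G^{2} + \frac{G}{-67 + G}$ ($O{\left(G \right)} = \left(G^{2} + \frac{G}{-67 + G}\right) - 58 = -58 + G^{2} + \frac{G}{-67 + G}$)
$\frac{2438}{2839} + \frac{O{\left(h \right)}}{-1532} = \frac{2438}{2839} + \frac{\frac{1}{-67 - 1428} \left(3886 + \left(-1428\right)^{3} - 67 \left(-1428\right)^{2} - -81396\right)}{-1532} = 2438 \cdot \frac{1}{2839} + \frac{3886 - 2911954752 - 136625328 + 81396}{-1495} \left(- \frac{1}{1532}\right) = \frac{2438}{2839} + - \frac{3886 - 2911954752 - 136625328 + 81396}{1495} \left(- \frac{1}{1532}\right) = \frac{2438}{2839} + \left(- \frac{1}{1495}\right) \left(-3048494798\right) \left(- \frac{1}{1532}\right) = \frac{2438}{2839} + \frac{3048494798}{1495} \left(- \frac{1}{1532}\right) = \frac{2438}{2839} - \frac{1524247399}{1145170} = - \frac{4324546441301}{3251137630}$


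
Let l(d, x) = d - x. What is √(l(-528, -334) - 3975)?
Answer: I*√4169 ≈ 64.568*I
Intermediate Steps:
√(l(-528, -334) - 3975) = √((-528 - 1*(-334)) - 3975) = √((-528 + 334) - 3975) = √(-194 - 3975) = √(-4169) = I*√4169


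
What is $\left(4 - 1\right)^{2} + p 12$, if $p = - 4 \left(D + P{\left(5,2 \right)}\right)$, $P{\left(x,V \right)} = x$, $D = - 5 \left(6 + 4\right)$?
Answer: $2169$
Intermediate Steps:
$D = -50$ ($D = \left(-5\right) 10 = -50$)
$p = 180$ ($p = - 4 \left(-50 + 5\right) = \left(-4\right) \left(-45\right) = 180$)
$\left(4 - 1\right)^{2} + p 12 = \left(4 - 1\right)^{2} + 180 \cdot 12 = 3^{2} + 2160 = 9 + 2160 = 2169$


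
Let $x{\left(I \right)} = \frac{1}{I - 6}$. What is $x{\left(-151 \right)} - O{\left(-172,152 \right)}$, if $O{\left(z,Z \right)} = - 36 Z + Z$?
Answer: $\frac{835239}{157} \approx 5320.0$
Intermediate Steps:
$O{\left(z,Z \right)} = - 35 Z$
$x{\left(I \right)} = \frac{1}{-6 + I}$
$x{\left(-151 \right)} - O{\left(-172,152 \right)} = \frac{1}{-6 - 151} - \left(-35\right) 152 = \frac{1}{-157} - -5320 = - \frac{1}{157} + 5320 = \frac{835239}{157}$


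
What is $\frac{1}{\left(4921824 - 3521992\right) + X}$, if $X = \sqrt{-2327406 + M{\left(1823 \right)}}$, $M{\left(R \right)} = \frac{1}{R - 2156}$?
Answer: $\frac{466144056}{652524141224791} - \frac{3 i \sqrt{28675969363}}{652524141224791} \approx 7.1437 \cdot 10^{-7} - 7.7855 \cdot 10^{-10} i$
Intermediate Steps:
$M{\left(R \right)} = \frac{1}{-2156 + R}$
$X = \frac{i \sqrt{28675969363}}{111}$ ($X = \sqrt{-2327406 + \frac{1}{-2156 + 1823}} = \sqrt{-2327406 + \frac{1}{-333}} = \sqrt{-2327406 - \frac{1}{333}} = \sqrt{- \frac{775026199}{333}} = \frac{i \sqrt{28675969363}}{111} \approx 1525.6 i$)
$\frac{1}{\left(4921824 - 3521992\right) + X} = \frac{1}{\left(4921824 - 3521992\right) + \frac{i \sqrt{28675969363}}{111}} = \frac{1}{1399832 + \frac{i \sqrt{28675969363}}{111}}$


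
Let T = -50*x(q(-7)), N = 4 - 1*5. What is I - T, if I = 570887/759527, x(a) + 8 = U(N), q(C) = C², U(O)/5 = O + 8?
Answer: 1025932337/759527 ≈ 1350.8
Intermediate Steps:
N = -1 (N = 4 - 5 = -1)
U(O) = 40 + 5*O (U(O) = 5*(O + 8) = 5*(8 + O) = 40 + 5*O)
x(a) = 27 (x(a) = -8 + (40 + 5*(-1)) = -8 + (40 - 5) = -8 + 35 = 27)
I = 570887/759527 (I = 570887*(1/759527) = 570887/759527 ≈ 0.75163)
T = -1350 (T = -50*27 = -1350)
I - T = 570887/759527 - 1*(-1350) = 570887/759527 + 1350 = 1025932337/759527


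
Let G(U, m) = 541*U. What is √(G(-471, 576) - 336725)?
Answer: 4*I*√36971 ≈ 769.11*I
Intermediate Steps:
√(G(-471, 576) - 336725) = √(541*(-471) - 336725) = √(-254811 - 336725) = √(-591536) = 4*I*√36971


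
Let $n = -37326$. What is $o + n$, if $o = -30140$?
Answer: $-67466$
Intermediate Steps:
$o + n = -30140 - 37326 = -67466$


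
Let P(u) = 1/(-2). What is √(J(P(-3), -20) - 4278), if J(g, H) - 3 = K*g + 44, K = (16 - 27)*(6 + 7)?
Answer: I*√16638/2 ≈ 64.494*I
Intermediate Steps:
P(u) = -½
K = -143 (K = -11*13 = -143)
J(g, H) = 47 - 143*g (J(g, H) = 3 + (-143*g + 44) = 3 + (44 - 143*g) = 47 - 143*g)
√(J(P(-3), -20) - 4278) = √((47 - 143*(-½)) - 4278) = √((47 + 143/2) - 4278) = √(237/2 - 4278) = √(-8319/2) = I*√16638/2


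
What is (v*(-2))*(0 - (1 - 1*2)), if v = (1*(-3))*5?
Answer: 30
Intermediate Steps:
v = -15 (v = -3*5 = -15)
(v*(-2))*(0 - (1 - 1*2)) = (-15*(-2))*(0 - (1 - 1*2)) = 30*(0 - (1 - 2)) = 30*(0 - 1*(-1)) = 30*(0 + 1) = 30*1 = 30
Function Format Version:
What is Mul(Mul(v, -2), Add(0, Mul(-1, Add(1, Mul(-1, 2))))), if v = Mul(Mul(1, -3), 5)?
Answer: 30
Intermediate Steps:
v = -15 (v = Mul(-3, 5) = -15)
Mul(Mul(v, -2), Add(0, Mul(-1, Add(1, Mul(-1, 2))))) = Mul(Mul(-15, -2), Add(0, Mul(-1, Add(1, Mul(-1, 2))))) = Mul(30, Add(0, Mul(-1, Add(1, -2)))) = Mul(30, Add(0, Mul(-1, -1))) = Mul(30, Add(0, 1)) = Mul(30, 1) = 30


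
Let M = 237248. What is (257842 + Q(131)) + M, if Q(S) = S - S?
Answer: 495090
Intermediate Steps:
Q(S) = 0
(257842 + Q(131)) + M = (257842 + 0) + 237248 = 257842 + 237248 = 495090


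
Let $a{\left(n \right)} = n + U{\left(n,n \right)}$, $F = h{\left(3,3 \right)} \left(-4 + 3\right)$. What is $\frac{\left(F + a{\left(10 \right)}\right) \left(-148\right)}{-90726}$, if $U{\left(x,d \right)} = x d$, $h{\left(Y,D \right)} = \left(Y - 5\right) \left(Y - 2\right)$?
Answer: $\frac{8288}{45363} \approx 0.1827$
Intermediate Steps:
$h{\left(Y,D \right)} = \left(-5 + Y\right) \left(-2 + Y\right)$
$U{\left(x,d \right)} = d x$
$F = 2$ ($F = \left(10 + 3^{2} - 21\right) \left(-4 + 3\right) = \left(10 + 9 - 21\right) \left(-1\right) = \left(-2\right) \left(-1\right) = 2$)
$a{\left(n \right)} = n + n^{2}$ ($a{\left(n \right)} = n + n n = n + n^{2}$)
$\frac{\left(F + a{\left(10 \right)}\right) \left(-148\right)}{-90726} = \frac{\left(2 + 10 \left(1 + 10\right)\right) \left(-148\right)}{-90726} = \left(2 + 10 \cdot 11\right) \left(-148\right) \left(- \frac{1}{90726}\right) = \left(2 + 110\right) \left(-148\right) \left(- \frac{1}{90726}\right) = 112 \left(-148\right) \left(- \frac{1}{90726}\right) = \left(-16576\right) \left(- \frac{1}{90726}\right) = \frac{8288}{45363}$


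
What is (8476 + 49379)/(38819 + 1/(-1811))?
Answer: 34925135/23433736 ≈ 1.4904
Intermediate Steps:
(8476 + 49379)/(38819 + 1/(-1811)) = 57855/(38819 - 1/1811) = 57855/(70301208/1811) = 57855*(1811/70301208) = 34925135/23433736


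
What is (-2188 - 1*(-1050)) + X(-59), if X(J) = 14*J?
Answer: -1964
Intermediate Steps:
(-2188 - 1*(-1050)) + X(-59) = (-2188 - 1*(-1050)) + 14*(-59) = (-2188 + 1050) - 826 = -1138 - 826 = -1964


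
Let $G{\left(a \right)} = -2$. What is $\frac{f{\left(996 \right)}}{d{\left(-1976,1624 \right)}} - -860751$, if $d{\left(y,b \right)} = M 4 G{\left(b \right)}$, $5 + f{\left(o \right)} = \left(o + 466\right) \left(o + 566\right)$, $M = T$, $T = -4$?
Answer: $\frac{29827671}{32} \approx 9.3212 \cdot 10^{5}$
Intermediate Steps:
$M = -4$
$f{\left(o \right)} = -5 + \left(466 + o\right) \left(566 + o\right)$ ($f{\left(o \right)} = -5 + \left(o + 466\right) \left(o + 566\right) = -5 + \left(466 + o\right) \left(566 + o\right)$)
$d{\left(y,b \right)} = 32$ ($d{\left(y,b \right)} = \left(-4\right) 4 \left(-2\right) = \left(-16\right) \left(-2\right) = 32$)
$\frac{f{\left(996 \right)}}{d{\left(-1976,1624 \right)}} - -860751 = \frac{263751 + 996^{2} + 1032 \cdot 996}{32} - -860751 = \left(263751 + 992016 + 1027872\right) \frac{1}{32} + 860751 = 2283639 \cdot \frac{1}{32} + 860751 = \frac{2283639}{32} + 860751 = \frac{29827671}{32}$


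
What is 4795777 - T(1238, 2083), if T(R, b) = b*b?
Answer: 456888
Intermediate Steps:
T(R, b) = b**2
4795777 - T(1238, 2083) = 4795777 - 1*2083**2 = 4795777 - 1*4338889 = 4795777 - 4338889 = 456888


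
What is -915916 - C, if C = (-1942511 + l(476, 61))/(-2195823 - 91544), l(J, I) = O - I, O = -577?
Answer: -2095037976321/2287367 ≈ -9.1592e+5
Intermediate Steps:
l(J, I) = -577 - I
C = 1943149/2287367 (C = (-1942511 + (-577 - 1*61))/(-2195823 - 91544) = (-1942511 + (-577 - 61))/(-2287367) = (-1942511 - 638)*(-1/2287367) = -1943149*(-1/2287367) = 1943149/2287367 ≈ 0.84951)
-915916 - C = -915916 - 1*1943149/2287367 = -915916 - 1943149/2287367 = -2095037976321/2287367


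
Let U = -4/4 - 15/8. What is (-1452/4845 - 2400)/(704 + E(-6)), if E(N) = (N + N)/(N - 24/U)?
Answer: -17444178/5079175 ≈ -3.4345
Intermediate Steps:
U = -23/8 (U = -4*¼ - 15*⅛ = -1 - 15/8 = -23/8 ≈ -2.8750)
E(N) = 2*N/(192/23 + N) (E(N) = (N + N)/(N - 24/(-23/8)) = (2*N)/(N - 24*(-8/23)) = (2*N)/(N + 192/23) = (2*N)/(192/23 + N) = 2*N/(192/23 + N))
(-1452/4845 - 2400)/(704 + E(-6)) = (-1452/4845 - 2400)/(704 + 46*(-6)/(192 + 23*(-6))) = (-1452*1/4845 - 2400)/(704 + 46*(-6)/(192 - 138)) = (-484/1615 - 2400)/(704 + 46*(-6)/54) = -3876484/(1615*(704 + 46*(-6)*(1/54))) = -3876484/(1615*(704 - 46/9)) = -3876484/(1615*6290/9) = -3876484/1615*9/6290 = -17444178/5079175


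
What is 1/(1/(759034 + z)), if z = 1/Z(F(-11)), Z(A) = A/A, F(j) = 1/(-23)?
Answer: 759035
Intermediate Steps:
F(j) = -1/23
Z(A) = 1
z = 1 (z = 1/1 = 1)
1/(1/(759034 + z)) = 1/(1/(759034 + 1)) = 1/(1/759035) = 759035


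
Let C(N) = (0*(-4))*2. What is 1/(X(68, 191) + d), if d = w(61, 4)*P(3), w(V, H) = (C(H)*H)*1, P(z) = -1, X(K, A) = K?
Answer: 1/68 ≈ 0.014706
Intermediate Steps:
C(N) = 0 (C(N) = 0*2 = 0)
w(V, H) = 0 (w(V, H) = (0*H)*1 = 0*1 = 0)
d = 0 (d = 0*(-1) = 0)
1/(X(68, 191) + d) = 1/(68 + 0) = 1/68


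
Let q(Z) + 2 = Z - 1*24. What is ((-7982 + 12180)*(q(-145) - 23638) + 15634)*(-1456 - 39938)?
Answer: 4136690679912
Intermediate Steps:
q(Z) = -26 + Z (q(Z) = -2 + (Z - 1*24) = -2 + (Z - 24) = -2 + (-24 + Z) = -26 + Z)
((-7982 + 12180)*(q(-145) - 23638) + 15634)*(-1456 - 39938) = ((-7982 + 12180)*((-26 - 145) - 23638) + 15634)*(-1456 - 39938) = (4198*(-171 - 23638) + 15634)*(-41394) = (4198*(-23809) + 15634)*(-41394) = (-99950182 + 15634)*(-41394) = -99934548*(-41394) = 4136690679912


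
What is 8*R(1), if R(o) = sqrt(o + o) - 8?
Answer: -64 + 8*sqrt(2) ≈ -52.686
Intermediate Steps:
R(o) = -8 + sqrt(2)*sqrt(o) (R(o) = sqrt(2*o) - 8 = sqrt(2)*sqrt(o) - 8 = -8 + sqrt(2)*sqrt(o))
8*R(1) = 8*(-8 + sqrt(2)*sqrt(1)) = 8*(-8 + sqrt(2)*1) = 8*(-8 + sqrt(2)) = -64 + 8*sqrt(2)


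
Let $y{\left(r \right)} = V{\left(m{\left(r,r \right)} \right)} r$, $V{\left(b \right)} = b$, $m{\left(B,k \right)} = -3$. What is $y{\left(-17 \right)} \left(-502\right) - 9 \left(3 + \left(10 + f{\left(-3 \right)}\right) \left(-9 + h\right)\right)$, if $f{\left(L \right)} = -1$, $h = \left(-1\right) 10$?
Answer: $-24090$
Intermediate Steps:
$h = -10$
$y{\left(r \right)} = - 3 r$
$y{\left(-17 \right)} \left(-502\right) - 9 \left(3 + \left(10 + f{\left(-3 \right)}\right) \left(-9 + h\right)\right) = \left(-3\right) \left(-17\right) \left(-502\right) - 9 \left(3 + \left(10 - 1\right) \left(-9 - 10\right)\right) = 51 \left(-502\right) - 9 \left(3 + 9 \left(-19\right)\right) = -25602 - 9 \left(3 - 171\right) = -25602 - -1512 = -25602 + 1512 = -24090$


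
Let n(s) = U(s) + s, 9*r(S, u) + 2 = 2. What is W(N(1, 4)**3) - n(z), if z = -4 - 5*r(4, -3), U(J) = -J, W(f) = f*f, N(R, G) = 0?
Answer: 0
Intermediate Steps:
r(S, u) = 0 (r(S, u) = -2/9 + (1/9)*2 = -2/9 + 2/9 = 0)
W(f) = f**2
z = -4 (z = -4 - 5*0 = -4 + 0 = -4)
n(s) = 0 (n(s) = -s + s = 0)
W(N(1, 4)**3) - n(z) = (0**3)**2 - 1*0 = 0**2 + 0 = 0 + 0 = 0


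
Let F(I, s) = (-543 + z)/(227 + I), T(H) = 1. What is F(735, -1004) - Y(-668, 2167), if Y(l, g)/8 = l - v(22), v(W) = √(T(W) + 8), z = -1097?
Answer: 2581188/481 ≈ 5366.3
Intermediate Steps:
F(I, s) = -1640/(227 + I) (F(I, s) = (-543 - 1097)/(227 + I) = -1640/(227 + I))
v(W) = 3 (v(W) = √(1 + 8) = √9 = 3)
Y(l, g) = -24 + 8*l (Y(l, g) = 8*(l - 1*3) = 8*(l - 3) = 8*(-3 + l) = -24 + 8*l)
F(735, -1004) - Y(-668, 2167) = -1640/(227 + 735) - (-24 + 8*(-668)) = -1640/962 - (-24 - 5344) = -1640*1/962 - 1*(-5368) = -820/481 + 5368 = 2581188/481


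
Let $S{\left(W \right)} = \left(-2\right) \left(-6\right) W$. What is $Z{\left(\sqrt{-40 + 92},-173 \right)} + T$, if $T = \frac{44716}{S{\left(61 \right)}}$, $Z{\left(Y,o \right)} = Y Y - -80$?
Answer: $\frac{35335}{183} \approx 193.09$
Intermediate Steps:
$S{\left(W \right)} = 12 W$
$Z{\left(Y,o \right)} = 80 + Y^{2}$ ($Z{\left(Y,o \right)} = Y^{2} + 80 = 80 + Y^{2}$)
$T = \frac{11179}{183}$ ($T = \frac{44716}{12 \cdot 61} = \frac{44716}{732} = 44716 \cdot \frac{1}{732} = \frac{11179}{183} \approx 61.087$)
$Z{\left(\sqrt{-40 + 92},-173 \right)} + T = \left(80 + \left(\sqrt{-40 + 92}\right)^{2}\right) + \frac{11179}{183} = \left(80 + \left(\sqrt{52}\right)^{2}\right) + \frac{11179}{183} = \left(80 + \left(2 \sqrt{13}\right)^{2}\right) + \frac{11179}{183} = \left(80 + 52\right) + \frac{11179}{183} = 132 + \frac{11179}{183} = \frac{35335}{183}$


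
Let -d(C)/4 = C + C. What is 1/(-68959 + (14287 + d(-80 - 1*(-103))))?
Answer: -1/54856 ≈ -1.8230e-5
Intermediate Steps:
d(C) = -8*C (d(C) = -4*(C + C) = -8*C)
1/(-68959 + (14287 + d(-80 - 1*(-103)))) = 1/(-68959 + (14287 - 8*(-80 - 1*(-103)))) = 1/(-68959 + (14287 - 8*(-80 + 103))) = 1/(-68959 + (14287 - 8*23)) = 1/(-68959 + (14287 - 184)) = 1/(-68959 + 14103) = 1/(-54856) = -1/54856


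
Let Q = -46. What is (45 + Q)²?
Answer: 1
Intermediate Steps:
(45 + Q)² = (45 - 46)² = (-1)² = 1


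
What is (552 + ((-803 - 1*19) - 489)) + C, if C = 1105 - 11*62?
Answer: -336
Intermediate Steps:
C = 423 (C = 1105 - 682 = 423)
(552 + ((-803 - 1*19) - 489)) + C = (552 + ((-803 - 1*19) - 489)) + 423 = (552 + ((-803 - 19) - 489)) + 423 = (552 + (-822 - 489)) + 423 = (552 - 1311) + 423 = -759 + 423 = -336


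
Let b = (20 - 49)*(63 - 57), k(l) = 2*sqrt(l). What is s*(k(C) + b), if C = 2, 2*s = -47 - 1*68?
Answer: 10005 - 115*sqrt(2) ≈ 9842.4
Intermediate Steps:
s = -115/2 (s = (-47 - 1*68)/2 = (-47 - 68)/2 = (1/2)*(-115) = -115/2 ≈ -57.500)
b = -174 (b = -29*6 = -174)
s*(k(C) + b) = -115*(2*sqrt(2) - 174)/2 = -115*(-174 + 2*sqrt(2))/2 = 10005 - 115*sqrt(2)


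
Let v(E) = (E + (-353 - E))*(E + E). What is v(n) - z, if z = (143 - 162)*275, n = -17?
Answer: 17227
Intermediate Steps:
z = -5225 (z = -19*275 = -5225)
v(E) = -706*E
v(n) - z = -706*(-17) - 1*(-5225) = 12002 + 5225 = 17227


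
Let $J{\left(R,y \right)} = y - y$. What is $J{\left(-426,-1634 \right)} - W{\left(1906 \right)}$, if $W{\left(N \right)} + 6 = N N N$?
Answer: $-6924185410$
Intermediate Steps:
$W{\left(N \right)} = -6 + N^{3}$ ($W{\left(N \right)} = -6 + N N N = -6 + N^{2} N = -6 + N^{3}$)
$J{\left(R,y \right)} = 0$
$J{\left(-426,-1634 \right)} - W{\left(1906 \right)} = 0 - \left(-6 + 1906^{3}\right) = 0 - \left(-6 + 6924185416\right) = 0 - 6924185410 = -6924185410$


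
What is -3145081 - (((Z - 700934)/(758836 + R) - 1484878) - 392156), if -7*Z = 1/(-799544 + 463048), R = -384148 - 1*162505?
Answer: -633756973448779825/499791115376 ≈ -1.2680e+6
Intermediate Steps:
R = -546653 (R = -384148 - 162505 = -546653)
Z = 1/2355472 (Z = -1/(7*(-799544 + 463048)) = -⅐/(-336496) = -⅐*(-1/336496) = 1/2355472 ≈ 4.2454e-7)
-3145081 - (((Z - 700934)/(758836 + R) - 1484878) - 392156) = -3145081 - (((1/2355472 - 700934)/(758836 - 546653) - 1484878) - 392156) = -3145081 - ((-1651030410847/2355472/212183 - 1484878) - 392156) = -3145081 - ((-1651030410847/2355472*1/212183 - 1484878) - 392156) = -3145081 - ((-1651030410847/499791115376 - 1484878) - 392156) = -3145081 - (-742130482847694975/499791115376 - 392156) = -3145081 - 1*(-938126567489085631/499791115376) = -3145081 + 938126567489085631/499791115376 = -633756973448779825/499791115376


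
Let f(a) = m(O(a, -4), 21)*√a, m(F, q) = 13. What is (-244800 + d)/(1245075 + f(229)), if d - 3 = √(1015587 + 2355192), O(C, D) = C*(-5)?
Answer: -23445432675/119247055148 - 3*√85767599/119247055148 + 244797*√229/119247055148 + 287325*√374531/119247055148 ≈ -0.19511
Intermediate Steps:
O(C, D) = -5*C
d = 3 + 3*√374531 (d = 3 + √(1015587 + 2355192) = 3 + √3370779 = 3 + 3*√374531 ≈ 1839.0)
f(a) = 13*√a
(-244800 + d)/(1245075 + f(229)) = (-244800 + (3 + 3*√374531))/(1245075 + 13*√229) = (-244797 + 3*√374531)/(1245075 + 13*√229)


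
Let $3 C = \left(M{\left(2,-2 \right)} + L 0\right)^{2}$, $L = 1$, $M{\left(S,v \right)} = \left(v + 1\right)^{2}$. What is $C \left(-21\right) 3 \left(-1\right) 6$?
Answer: $126$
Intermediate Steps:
$M{\left(S,v \right)} = \left(1 + v\right)^{2}$
$C = \frac{1}{3}$ ($C = \frac{\left(\left(1 - 2\right)^{2} + 1 \cdot 0\right)^{2}}{3} = \frac{\left(\left(-1\right)^{2} + 0\right)^{2}}{3} = \frac{\left(1 + 0\right)^{2}}{3} = \frac{1^{2}}{3} = \frac{1}{3} \cdot 1 = \frac{1}{3} \approx 0.33333$)
$C \left(-21\right) 3 \left(-1\right) 6 = \frac{1}{3} \left(-21\right) 3 \left(-1\right) 6 = - 7 \left(\left(-3\right) 6\right) = \left(-7\right) \left(-18\right) = 126$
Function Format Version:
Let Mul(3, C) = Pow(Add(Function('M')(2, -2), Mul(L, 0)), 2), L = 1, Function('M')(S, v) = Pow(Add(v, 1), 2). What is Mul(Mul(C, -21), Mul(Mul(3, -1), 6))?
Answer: 126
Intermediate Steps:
Function('M')(S, v) = Pow(Add(1, v), 2)
C = Rational(1, 3) (C = Mul(Rational(1, 3), Pow(Add(Pow(Add(1, -2), 2), Mul(1, 0)), 2)) = Mul(Rational(1, 3), Pow(Add(Pow(-1, 2), 0), 2)) = Mul(Rational(1, 3), Pow(Add(1, 0), 2)) = Mul(Rational(1, 3), Pow(1, 2)) = Mul(Rational(1, 3), 1) = Rational(1, 3) ≈ 0.33333)
Mul(Mul(C, -21), Mul(Mul(3, -1), 6)) = Mul(Mul(Rational(1, 3), -21), Mul(Mul(3, -1), 6)) = Mul(-7, Mul(-3, 6)) = Mul(-7, -18) = 126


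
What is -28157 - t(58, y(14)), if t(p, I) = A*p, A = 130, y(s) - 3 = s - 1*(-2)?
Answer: -35697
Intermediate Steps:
y(s) = 5 + s (y(s) = 3 + (s - 1*(-2)) = 3 + (s + 2) = 3 + (2 + s) = 5 + s)
t(p, I) = 130*p
-28157 - t(58, y(14)) = -28157 - 130*58 = -28157 - 1*7540 = -28157 - 7540 = -35697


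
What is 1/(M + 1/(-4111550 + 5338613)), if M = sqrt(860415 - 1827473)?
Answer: 1227063/1456083376621169203 - 1505683605969*I*sqrt(967058)/1456083376621169203 ≈ 8.4271e-13 - 0.0010169*I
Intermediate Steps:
M = I*sqrt(967058) (M = sqrt(-967058) = I*sqrt(967058) ≈ 983.39*I)
1/(M + 1/(-4111550 + 5338613)) = 1/(I*sqrt(967058) + 1/(-4111550 + 5338613)) = 1/(I*sqrt(967058) + 1/1227063) = 1/(1/1227063 + I*sqrt(967058))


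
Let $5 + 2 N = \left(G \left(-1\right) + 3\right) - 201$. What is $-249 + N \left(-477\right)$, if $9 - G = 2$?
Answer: $49836$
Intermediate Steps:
$G = 7$ ($G = 9 - 2 = 7$)
$N = -105$ ($N = - \frac{5}{2} + \frac{\left(7 \left(-1\right) + 3\right) - 201}{2} = - \frac{5}{2} + \frac{\left(-7 + 3\right) - 201}{2} = - \frac{5}{2} + \frac{-4 - 201}{2} = - \frac{5}{2} + \frac{1}{2} \left(-205\right) = - \frac{5}{2} - \frac{205}{2} = -105$)
$-249 + N \left(-477\right) = -249 - -50085 = -249 + 50085 = 49836$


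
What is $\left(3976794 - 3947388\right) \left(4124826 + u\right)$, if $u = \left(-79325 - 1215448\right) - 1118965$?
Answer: $50316253728$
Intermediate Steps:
$u = -2413738$ ($u = -1294773 - 1118965 = -2413738$)
$\left(3976794 - 3947388\right) \left(4124826 + u\right) = \left(3976794 - 3947388\right) \left(4124826 - 2413738\right) = 29406 \cdot 1711088 = 50316253728$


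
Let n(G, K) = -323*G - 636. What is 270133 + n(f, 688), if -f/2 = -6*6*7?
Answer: 106705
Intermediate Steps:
f = 504 (f = -2*(-6*6)*7 = -(-72)*7 = -2*(-252) = 504)
n(G, K) = -636 - 323*G
270133 + n(f, 688) = 270133 + (-636 - 323*504) = 270133 + (-636 - 162792) = 270133 - 163428 = 106705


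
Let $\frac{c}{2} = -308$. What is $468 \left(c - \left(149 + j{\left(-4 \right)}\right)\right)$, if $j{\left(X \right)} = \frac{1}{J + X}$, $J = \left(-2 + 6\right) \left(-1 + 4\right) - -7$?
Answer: $- \frac{1790256}{5} \approx -3.5805 \cdot 10^{5}$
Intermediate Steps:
$J = 19$ ($J = 4 \cdot 3 + 7 = 12 + 7 = 19$)
$j{\left(X \right)} = \frac{1}{19 + X}$
$c = -616$ ($c = 2 \left(-308\right) = -616$)
$468 \left(c - \left(149 + j{\left(-4 \right)}\right)\right) = 468 \left(-616 - \left(149 + \frac{1}{19 - 4}\right)\right) = 468 \left(-616 - \frac{2236}{15}\right) = 468 \left(- \frac{11476}{15}\right) = - \frac{1790256}{5}$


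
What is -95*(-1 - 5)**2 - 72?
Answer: -3492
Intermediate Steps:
-95*(-1 - 5)**2 - 72 = -95*(-6)**2 - 72 = -95*36 - 72 = -3420 - 72 = -3492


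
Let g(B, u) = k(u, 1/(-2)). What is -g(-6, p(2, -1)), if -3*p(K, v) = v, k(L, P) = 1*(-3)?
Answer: 3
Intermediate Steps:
k(L, P) = -3
p(K, v) = -v/3
g(B, u) = -3
-g(-6, p(2, -1)) = -1*(-3) = 3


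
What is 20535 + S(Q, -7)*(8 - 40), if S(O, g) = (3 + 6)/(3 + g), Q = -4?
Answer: 20607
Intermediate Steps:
S(O, g) = 9/(3 + g)
20535 + S(Q, -7)*(8 - 40) = 20535 + (9/(3 - 7))*(8 - 40) = 20535 + (9/(-4))*(-32) = 20535 + (9*(-¼))*(-32) = 20535 - 9/4*(-32) = 20535 + 72 = 20607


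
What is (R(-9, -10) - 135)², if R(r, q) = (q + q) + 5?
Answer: 22500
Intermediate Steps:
R(r, q) = 5 + 2*q (R(r, q) = 2*q + 5 = 5 + 2*q)
(R(-9, -10) - 135)² = ((5 + 2*(-10)) - 135)² = ((5 - 20) - 135)² = (-15 - 135)² = (-150)² = 22500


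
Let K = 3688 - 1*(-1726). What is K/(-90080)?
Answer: -2707/45040 ≈ -0.060102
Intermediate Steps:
K = 5414 (K = 3688 + 1726 = 5414)
K/(-90080) = 5414/(-90080) = 5414*(-1/90080) = -2707/45040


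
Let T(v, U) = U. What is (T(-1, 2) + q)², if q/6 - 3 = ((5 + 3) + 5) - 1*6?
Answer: 3844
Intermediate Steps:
q = 60 (q = 18 + 6*(((5 + 3) + 5) - 1*6) = 18 + 6*((8 + 5) - 6) = 18 + 6*(13 - 6) = 18 + 6*7 = 18 + 42 = 60)
(T(-1, 2) + q)² = (2 + 60)² = 62² = 3844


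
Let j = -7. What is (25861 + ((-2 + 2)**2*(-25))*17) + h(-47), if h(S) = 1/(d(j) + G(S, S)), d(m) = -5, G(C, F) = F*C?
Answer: 56997645/2204 ≈ 25861.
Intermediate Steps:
G(C, F) = C*F
h(S) = 1/(-5 + S**2) (h(S) = 1/(-5 + S*S) = 1/(-5 + S**2))
(25861 + ((-2 + 2)**2*(-25))*17) + h(-47) = (25861 + ((-2 + 2)**2*(-25))*17) + 1/(-5 + (-47)**2) = (25861 + (0**2*(-25))*17) + 1/(-5 + 2209) = (25861 + (0*(-25))*17) + 1/2204 = (25861 + 0*17) + 1/2204 = (25861 + 0) + 1/2204 = 25861 + 1/2204 = 56997645/2204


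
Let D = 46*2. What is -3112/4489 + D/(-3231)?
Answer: -10467860/14503959 ≈ -0.72172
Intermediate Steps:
D = 92
-3112/4489 + D/(-3231) = -3112/4489 + 92/(-3231) = -3112*1/4489 + 92*(-1/3231) = -3112/4489 - 92/3231 = -10467860/14503959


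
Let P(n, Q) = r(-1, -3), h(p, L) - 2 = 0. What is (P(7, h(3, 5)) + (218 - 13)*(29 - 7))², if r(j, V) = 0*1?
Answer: 20340100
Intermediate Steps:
r(j, V) = 0
h(p, L) = 2 (h(p, L) = 2 + 0 = 2)
P(n, Q) = 0
(P(7, h(3, 5)) + (218 - 13)*(29 - 7))² = (0 + (218 - 13)*(29 - 7))² = (0 + 205*22)² = (0 + 4510)² = 4510² = 20340100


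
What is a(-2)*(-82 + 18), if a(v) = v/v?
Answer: -64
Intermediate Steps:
a(v) = 1
a(-2)*(-82 + 18) = 1*(-82 + 18) = 1*(-64) = -64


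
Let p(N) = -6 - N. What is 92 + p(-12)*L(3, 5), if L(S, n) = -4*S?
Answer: 20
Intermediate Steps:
92 + p(-12)*L(3, 5) = 92 + (-6 - 1*(-12))*(-4*3) = 92 + (-6 + 12)*(-12) = 92 + 6*(-12) = 92 - 72 = 20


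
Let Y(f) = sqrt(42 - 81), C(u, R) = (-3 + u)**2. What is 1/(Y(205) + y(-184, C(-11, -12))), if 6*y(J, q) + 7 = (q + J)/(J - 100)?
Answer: -53250/1831891 - 45369*I*sqrt(39)/1831891 ≈ -0.029068 - 0.15466*I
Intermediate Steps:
Y(f) = I*sqrt(39) (Y(f) = sqrt(-39) = I*sqrt(39))
y(J, q) = -7/6 + (J + q)/(6*(-100 + J)) (y(J, q) = -7/6 + ((q + J)/(J - 100))/6 = -7/6 + ((J + q)/(-100 + J))/6 = -7/6 + (J + q)/(6*(-100 + J)))
1/(Y(205) + y(-184, C(-11, -12))) = 1/(I*sqrt(39) + (700 + (-3 - 11)**2 - 6*(-184))/(6*(-100 - 184))) = 1/(I*sqrt(39) + (1/6)*(700 + (-14)**2 + 1104)/(-284)) = 1/(I*sqrt(39) + (1/6)*(-1/284)*(700 + 196 + 1104)) = 1/(I*sqrt(39) + (1/6)*(-1/284)*2000) = 1/(I*sqrt(39) - 250/213) = 1/(-250/213 + I*sqrt(39))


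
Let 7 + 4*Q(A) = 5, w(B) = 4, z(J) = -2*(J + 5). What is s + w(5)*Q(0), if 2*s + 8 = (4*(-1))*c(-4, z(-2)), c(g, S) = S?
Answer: 6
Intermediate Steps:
z(J) = -10 - 2*J (z(J) = -2*(5 + J) = -10 - 2*J)
Q(A) = -1/2 (Q(A) = -7/4 + (1/4)*5 = -7/4 + 5/4 = -1/2)
s = 8 (s = -4 + ((4*(-1))*(-10 - 2*(-2)))/2 = -4 + (-4*(-10 + 4))/2 = -4 + (-4*(-6))/2 = -4 + (1/2)*24 = -4 + 12 = 8)
s + w(5)*Q(0) = 8 + 4*(-1/2) = 8 - 2 = 6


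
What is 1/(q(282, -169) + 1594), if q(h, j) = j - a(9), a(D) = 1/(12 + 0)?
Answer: 12/17099 ≈ 0.00070180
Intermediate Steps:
a(D) = 1/12
q(h, j) = -1/12 + j (q(h, j) = j - 1*1/12 = j - 1/12 = -1/12 + j)
1/(q(282, -169) + 1594) = 1/((-1/12 - 169) + 1594) = 1/(-2029/12 + 1594) = 1/(17099/12) = 12/17099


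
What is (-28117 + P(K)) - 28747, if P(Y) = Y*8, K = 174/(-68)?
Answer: -967036/17 ≈ -56885.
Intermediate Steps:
K = -87/34 (K = 174*(-1/68) = -87/34 ≈ -2.5588)
P(Y) = 8*Y
(-28117 + P(K)) - 28747 = (-28117 + 8*(-87/34)) - 28747 = (-28117 - 348/17) - 28747 = -478337/17 - 28747 = -967036/17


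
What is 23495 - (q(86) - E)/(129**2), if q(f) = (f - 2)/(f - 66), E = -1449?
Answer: 651631403/27735 ≈ 23495.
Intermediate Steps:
q(f) = (-2 + f)/(-66 + f)
23495 - (q(86) - E)/(129**2) = 23495 - ((-2 + 86)/(-66 + 86) - 1*(-1449))/(129**2) = 23495 - (84/20 + 1449)/16641 = 23495 - ((1/20)*84 + 1449)/16641 = 23495 - (21/5 + 1449)/16641 = 23495 - 7266/(5*16641) = 23495 - 1*2422/27735 = 23495 - 2422/27735 = 651631403/27735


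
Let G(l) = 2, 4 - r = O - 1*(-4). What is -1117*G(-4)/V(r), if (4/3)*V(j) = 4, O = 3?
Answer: -2234/3 ≈ -744.67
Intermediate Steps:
r = -3 (r = 4 - (3 - 1*(-4)) = 4 - (3 + 4) = 4 - 1*7 = 4 - 7 = -3)
V(j) = 3 (V(j) = (¾)*4 = 3)
-1117*G(-4)/V(r) = -2234/3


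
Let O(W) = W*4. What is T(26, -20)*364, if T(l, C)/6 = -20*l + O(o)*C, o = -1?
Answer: -960960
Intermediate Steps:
O(W) = 4*W
T(l, C) = -120*l - 24*C (T(l, C) = 6*(-20*l + (4*(-1))*C) = 6*(-20*l - 4*C) = -120*l - 24*C)
T(26, -20)*364 = (-120*26 - 24*(-20))*364 = (-3120 + 480)*364 = -2640*364 = -960960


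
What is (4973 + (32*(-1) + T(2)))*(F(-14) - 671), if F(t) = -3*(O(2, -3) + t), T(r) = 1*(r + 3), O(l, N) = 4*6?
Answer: -3467146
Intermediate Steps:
O(l, N) = 24
T(r) = 3 + r (T(r) = 1*(3 + r) = 3 + r)
F(t) = -72 - 3*t (F(t) = -3*(24 + t) = -72 - 3*t)
(4973 + (32*(-1) + T(2)))*(F(-14) - 671) = (4973 + (32*(-1) + (3 + 2)))*((-72 - 3*(-14)) - 671) = (4973 + (-32 + 5))*((-72 + 42) - 671) = (4973 - 27)*(-30 - 671) = 4946*(-701) = -3467146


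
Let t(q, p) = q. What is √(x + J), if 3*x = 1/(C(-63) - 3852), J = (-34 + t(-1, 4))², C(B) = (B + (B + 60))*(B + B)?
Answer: √1525683693/1116 ≈ 35.000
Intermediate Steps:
C(B) = 2*B*(60 + 2*B) (C(B) = (B + (60 + B))*(2*B) = (60 + 2*B)*(2*B) = 2*B*(60 + 2*B))
J = 1225 (J = (-34 - 1)² = (-35)² = 1225)
x = 1/13392 (x = 1/(3*(4*(-63)*(30 - 63) - 3852)) = 1/(3*(4*(-63)*(-33) - 3852)) = 1/(3*(8316 - 3852)) = (⅓)/4464 = (⅓)*(1/4464) = 1/13392 ≈ 7.4671e-5)
√(x + J) = √(1/13392 + 1225) = √(16405201/13392) = √1525683693/1116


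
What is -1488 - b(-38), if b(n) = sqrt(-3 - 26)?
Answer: -1488 - I*sqrt(29) ≈ -1488.0 - 5.3852*I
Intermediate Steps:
b(n) = I*sqrt(29) (b(n) = sqrt(-29) = I*sqrt(29))
-1488 - b(-38) = -1488 - I*sqrt(29)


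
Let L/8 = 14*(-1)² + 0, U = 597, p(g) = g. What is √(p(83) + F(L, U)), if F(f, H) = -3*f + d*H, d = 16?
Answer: √9299 ≈ 96.431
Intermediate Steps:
L = 112 (L = 8*(14*(-1)² + 0) = 8*(14*1 + 0) = 8*(14 + 0) = 8*14 = 112)
F(f, H) = -3*f + 16*H
√(p(83) + F(L, U)) = √(83 + (-3*112 + 16*597)) = √(83 + (-336 + 9552)) = √(83 + 9216) = √9299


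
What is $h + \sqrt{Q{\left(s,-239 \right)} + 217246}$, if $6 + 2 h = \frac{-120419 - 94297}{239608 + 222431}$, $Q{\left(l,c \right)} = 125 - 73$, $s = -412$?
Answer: $- \frac{497825}{154013} + \sqrt{217298} \approx 462.92$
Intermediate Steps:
$Q{\left(l,c \right)} = 52$
$h = - \frac{497825}{154013}$ ($h = -3 + \frac{\left(-120419 - 94297\right) \frac{1}{239608 + 222431}}{2} = -3 + \frac{\left(-214716\right) \frac{1}{462039}}{2} = -3 + \frac{1}{2} \left(- \frac{71572}{154013}\right) = -3 - \frac{35786}{154013} = - \frac{497825}{154013} \approx -3.2324$)
$h + \sqrt{Q{\left(s,-239 \right)} + 217246} = - \frac{497825}{154013} + \sqrt{52 + 217246} = - \frac{497825}{154013} + \sqrt{217298}$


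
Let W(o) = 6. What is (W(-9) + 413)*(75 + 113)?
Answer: 78772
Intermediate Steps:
(W(-9) + 413)*(75 + 113) = (6 + 413)*(75 + 113) = 419*188 = 78772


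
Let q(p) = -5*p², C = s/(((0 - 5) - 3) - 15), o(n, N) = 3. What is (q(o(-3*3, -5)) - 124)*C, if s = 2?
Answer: 338/23 ≈ 14.696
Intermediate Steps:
C = -2/23 (C = 2/(((0 - 5) - 3) - 15) = 2/((-5 - 3) - 15) = 2/(-8 - 15) = 2/(-23) = -1/23*2 = -2/23 ≈ -0.086957)
(q(o(-3*3, -5)) - 124)*C = (-5*3² - 124)*(-2/23) = (-5*9 - 124)*(-2/23) = (-45 - 124)*(-2/23) = -169*(-2/23) = 338/23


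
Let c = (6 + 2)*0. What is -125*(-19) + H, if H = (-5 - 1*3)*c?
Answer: 2375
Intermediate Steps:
c = 0 (c = 8*0 = 0)
H = 0 (H = (-5 - 1*3)*0 = (-5 - 3)*0 = -8*0 = 0)
-125*(-19) + H = -125*(-19) + 0 = 2375 + 0 = 2375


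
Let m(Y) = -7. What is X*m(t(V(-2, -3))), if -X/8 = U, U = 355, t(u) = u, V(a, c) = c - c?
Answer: 19880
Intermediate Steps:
V(a, c) = 0
X = -2840 (X = -8*355 = -2840)
X*m(t(V(-2, -3))) = -2840*(-7) = 19880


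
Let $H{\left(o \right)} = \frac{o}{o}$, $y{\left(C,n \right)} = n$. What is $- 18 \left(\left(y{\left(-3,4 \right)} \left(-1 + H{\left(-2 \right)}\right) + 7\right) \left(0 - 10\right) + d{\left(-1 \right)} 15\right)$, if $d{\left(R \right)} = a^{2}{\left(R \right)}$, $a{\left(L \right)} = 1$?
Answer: $990$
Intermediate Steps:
$H{\left(o \right)} = 1$
$d{\left(R \right)} = 1$ ($d{\left(R \right)} = 1^{2} = 1$)
$- 18 \left(\left(y{\left(-3,4 \right)} \left(-1 + H{\left(-2 \right)}\right) + 7\right) \left(0 - 10\right) + d{\left(-1 \right)} 15\right) = - 18 \left(\left(4 \left(-1 + 1\right) + 7\right) \left(0 - 10\right) + 1 \cdot 15\right) = - 18 \left(\left(4 \cdot 0 + 7\right) \left(-10\right) + 15\right) = - 18 \left(\left(0 + 7\right) \left(-10\right) + 15\right) = - 18 \left(7 \left(-10\right) + 15\right) = - 18 \left(-70 + 15\right) = \left(-18\right) \left(-55\right) = 990$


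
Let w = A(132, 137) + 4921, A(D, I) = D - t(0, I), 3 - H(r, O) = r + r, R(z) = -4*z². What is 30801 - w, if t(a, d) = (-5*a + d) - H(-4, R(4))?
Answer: 25874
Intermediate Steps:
H(r, O) = 3 - 2*r (H(r, O) = 3 - (r + r) = 3 - 2*r)
t(a, d) = -11 + d - 5*a (t(a, d) = (-5*a + d) - (3 - 2*(-4)) = (d - 5*a) - (3 + 8) = (d - 5*a) - 1*11 = (d - 5*a) - 11 = -11 + d - 5*a)
A(D, I) = 11 + D - I (A(D, I) = D - (-11 + I - 5*0) = D - (-11 + I + 0) = D - (-11 + I) = D + (11 - I) = 11 + D - I)
w = 4927 (w = (11 + 132 - 1*137) + 4921 = (11 + 132 - 137) + 4921 = 6 + 4921 = 4927)
30801 - w = 30801 - 1*4927 = 30801 - 4927 = 25874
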